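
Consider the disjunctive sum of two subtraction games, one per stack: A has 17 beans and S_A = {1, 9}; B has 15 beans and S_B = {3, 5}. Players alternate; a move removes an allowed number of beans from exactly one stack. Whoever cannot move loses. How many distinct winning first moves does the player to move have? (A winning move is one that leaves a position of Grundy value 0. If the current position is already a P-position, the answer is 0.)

Stack A, S = {1, 9}:
G(0) = 0
G(1) = mex{0} = 1
G(2) = mex{1} = 0
G(3) = mex{0} = 1
G(4) = mex{1} = 0
G(5) = mex{0} = 1
G(6) = mex{1} = 0
G(7) = mex{0} = 1
G(8) = mex{1} = 0
G(9) = mex{0,0} = 1
G(10) = mex{1,1} = 0
G(11) = mex{0,0} = 1
G(12) = mex{1,1} = 0
G(13) = mex{0,0} = 1
G(14) = mex{1,1} = 0
G(15) = mex{0,0} = 1
G(16) = mex{1,1} = 0
G(17) = mex{0,0} = 1
G_A(17) = 1.
Stack B, S = {3, 5}:
G(0) = 0
G(1) = mex{} = 0
G(2) = mex{} = 0
G(3) = mex{0} = 1
G(4) = mex{0} = 1
G(5) = mex{0,0} = 1
G(6) = mex{1,0} = 2
G(7) = mex{1,0} = 2
G(8) = mex{1,1} = 0
G(9) = mex{2,1} = 0
G(10) = mex{2,1} = 0
G(11) = mex{0,2} = 1
G(12) = mex{0,2} = 1
G(13) = mex{0,0} = 1
G(14) = mex{1,0} = 2
G(15) = mex{1,0} = 2
G_B(15) = 2.
Combined Grundy value = 1 ⊕ 2 = 3.
A winning move leaves total XOR = 0, i.e. changes one component's Grundy value g to g ⊕ X where X is the current total.
Stack A: need g' = 1⊕3 = 2. Options: 17−1→G=0, 17−9→G=0. Hits: 0.
Stack B: need g' = 2⊕3 = 1. Options: 15−3→G=1, 15−5→G=0. Hits: 1.

1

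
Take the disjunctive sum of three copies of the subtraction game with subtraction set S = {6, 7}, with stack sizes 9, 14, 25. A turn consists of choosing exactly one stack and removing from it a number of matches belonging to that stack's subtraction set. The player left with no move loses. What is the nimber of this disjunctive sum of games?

All stacks use S = {6, 7}:
G(0) = 0
G(1) = mex{} = 0
G(2) = mex{} = 0
G(3) = mex{} = 0
G(4) = mex{} = 0
G(5) = mex{} = 0
G(6) = mex{0} = 1
G(7) = mex{0,0} = 1
G(8) = mex{0,0} = 1
G(9) = mex{0,0} = 1
G(10) = mex{0,0} = 1
G(11) = mex{0,0} = 1
G(12) = mex{1,0} = 2
G(13) = mex{1,1} = 0
G(14) = mex{1,1} = 0
G(15) = mex{1,1} = 0
G(16) = mex{1,1} = 0
G(17) = mex{1,1} = 0
G(18) = mex{2,1} = 0
G(19) = mex{0,2} = 1
G(20) = mex{0,0} = 1
G(21) = mex{0,0} = 1
G(22) = mex{0,0} = 1
G(23) = mex{0,0} = 1
G(24) = mex{0,0} = 1
G(25) = mex{1,0} = 2
Stack A: G(9) = 1.
Stack B: G(14) = 0.
Stack C: G(25) = 2.
Combined Grundy value = 1 ⊕ 0 ⊕ 2 = 3.

3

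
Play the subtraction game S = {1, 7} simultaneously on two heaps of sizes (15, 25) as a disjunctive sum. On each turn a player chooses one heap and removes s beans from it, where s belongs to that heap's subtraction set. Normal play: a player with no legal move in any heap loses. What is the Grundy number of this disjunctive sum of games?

0

All heaps use S = {1, 7}:
n :  0  1  2  3  4  5  6  7  8  9 10 11 12 13 14 15 16 17 18 19 20 21 22 23 24 25
G :  0  1  0  1  0  1  0  1  0  1  0  1  0  1  0  1  0  1  0  1  0  1  0  1  0  1
Heap A: G(15) = 1.
Heap B: G(25) = 1.
Combined Grundy value = 1 ⊕ 1 = 0.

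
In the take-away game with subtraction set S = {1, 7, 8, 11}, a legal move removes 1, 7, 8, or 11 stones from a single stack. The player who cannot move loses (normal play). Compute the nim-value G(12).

2

G(0) = 0
G(1) = mex{0} = 1
G(2) = mex{1} = 0
G(3) = mex{0} = 1
G(4) = mex{1} = 0
G(5) = mex{0} = 1
G(6) = mex{1} = 0
G(7) = mex{0,0} = 1
G(8) = mex{1,1,0} = 2
G(9) = mex{2,0,1} = 3
G(10) = mex{3,1,0} = 2
G(11) = mex{2,0,1,0} = 3
G(12) = mex{3,1,0,1} = 2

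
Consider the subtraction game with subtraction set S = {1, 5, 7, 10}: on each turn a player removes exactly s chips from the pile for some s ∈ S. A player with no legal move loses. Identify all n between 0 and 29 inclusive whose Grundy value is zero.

0, 2, 4, 6, 8, 17, 19, 21, 23, 25

n :  0  1  2  3  4  5  6  7  8  9 10 11 12 13 14 15 16 17 18 19 20 21 22 23 24 25 26 27 28 29
G :  0  1  0  1  0  1  0  1  0  1  2  3  2  3  2  3  2  0  1  0  1  0  1  0  1  0  1  2  3  2
P-positions are exactly the n with G(n) = 0.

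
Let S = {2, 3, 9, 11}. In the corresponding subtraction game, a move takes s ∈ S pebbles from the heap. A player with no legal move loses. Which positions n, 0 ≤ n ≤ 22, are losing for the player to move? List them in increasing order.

n :  0  1  2  3  4  5  6  7  8  9 10 11 12 13 14 15 16 17 18 19 20 21 22
G :  0  0  1  1  2  0  0  1  1  2  2  3  3  0  2  1  3  3  0  0  1  1  2
P-positions are exactly the n with G(n) = 0.

0, 1, 5, 6, 13, 18, 19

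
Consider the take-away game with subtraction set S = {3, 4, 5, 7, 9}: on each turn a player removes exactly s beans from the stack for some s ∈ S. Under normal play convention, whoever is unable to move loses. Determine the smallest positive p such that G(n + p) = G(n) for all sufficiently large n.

12

G(0) = 0
G(1) = mex{} = 0
G(2) = mex{} = 0
G(3) = mex{0} = 1
G(4) = mex{0,0} = 1
G(5) = mex{0,0,0} = 1
G(6) = mex{1,0,0} = 2
G(7) = mex{1,1,0,0} = 2
G(8) = mex{1,1,1,0} = 2
G(9) = mex{2,1,1,0,0} = 3
G(10) = mex{2,2,1,1,0} = 3
G(11) = mex{2,2,2,1,0} = 3
G(12) = mex{3,2,2,1,1} = 0
G(13) = mex{3,3,2,2,1} = 0
G(14) = mex{3,3,3,2,1} = 0
G(15) = mex{0,3,3,2,2} = 1
G(16) = mex{0,0,3,3,2} = 1
G(17) = mex{0,0,0,3,2} = 1
G(18) = mex{1,0,0,3,3} = 2
G(19) = mex{1,1,0,0,3} = 2
G(20) = mex{1,1,1,0,3} = 2
G(21) = mex{2,1,1,0,0} = 3
G(22) = mex{2,2,1,1,0} = 3
G(23) = mex{2,2,2,1,0} = 3
G(24) = mex{3,2,2,1,1} = 0
G(25) = mex{3,3,2,2,1} = 0
G(n+12) = G(n) holds for n = 0,…,8 (a full window of length max(S) = 9), so the sequence is purely periodic with period 12.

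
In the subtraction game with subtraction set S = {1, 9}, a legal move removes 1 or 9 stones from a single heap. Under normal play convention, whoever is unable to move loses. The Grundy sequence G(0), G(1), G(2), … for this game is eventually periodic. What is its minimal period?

2

n :  0  1  2  3  4  5  6  7  8  9 10 11 12 13 14
G :  0  1  0  1  0  1  0  1  0  1  0  1  0  1  0
G(n+2) = G(n) holds for n = 0,…,8 (a full window of length max(S) = 9), so the sequence is purely periodic with period 2.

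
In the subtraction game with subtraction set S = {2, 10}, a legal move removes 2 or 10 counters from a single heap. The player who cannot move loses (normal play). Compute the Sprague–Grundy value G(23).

1

G(0) = 0
G(1) = mex{} = 0
G(2) = mex{0} = 1
G(3) = mex{0} = 1
G(4) = mex{1} = 0
G(5) = mex{1} = 0
G(6) = mex{0} = 1
G(7) = mex{0} = 1
G(8) = mex{1} = 0
G(9) = mex{1} = 0
G(10) = mex{0,0} = 1
G(11) = mex{0,0} = 1
G(12) = mex{1,1} = 0
G(13) = mex{1,1} = 0
G(14) = mex{0,0} = 1
G(15) = mex{0,0} = 1
G(16) = mex{1,1} = 0
G(17) = mex{1,1} = 0
G(18) = mex{0,0} = 1
G(19) = mex{0,0} = 1
G(20) = mex{1,1} = 0
G(21) = mex{1,1} = 0
G(22) = mex{0,0} = 1
G(23) = mex{0,0} = 1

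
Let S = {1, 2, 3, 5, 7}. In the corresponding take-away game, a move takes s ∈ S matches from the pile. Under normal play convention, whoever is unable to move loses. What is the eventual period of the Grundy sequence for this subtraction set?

n :  0  1  2  3  4  5  6  7  8  9 10 11 12 13 14
G :  0  1  2  3  0  1  2  3  0  1  2  3  0  1  2
G(n+4) = G(n) holds for n = 0,…,6 (a full window of length max(S) = 7), so the sequence is purely periodic with period 4.

4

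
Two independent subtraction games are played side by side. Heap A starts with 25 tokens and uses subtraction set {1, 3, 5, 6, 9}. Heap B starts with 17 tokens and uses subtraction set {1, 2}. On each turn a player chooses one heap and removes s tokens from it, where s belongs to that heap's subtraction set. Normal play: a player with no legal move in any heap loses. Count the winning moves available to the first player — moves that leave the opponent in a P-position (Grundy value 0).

3

Heap A, S = {1, 3, 5, 6, 9}:
n :  0  1  2  3  4  5  6  7  8  9 10 11 12 13 14 15 16 17 18 19 20 21 22 23 24 25
G :  0  1  0  1  0  1  2  3  2  3  2  3  0  1  0  1  0  1  2  3  2  3  2  3  0  1
G_A(25) = 1.
Heap B, S = {1, 2}:
n :  0  1  2  3  4  5  6  7  8  9 10 11 12 13 14 15 16 17
G :  0  1  2  0  1  2  0  1  2  0  1  2  0  1  2  0  1  2
G_B(17) = 2.
Combined Grundy value = 1 ⊕ 2 = 3.
A winning move leaves total XOR = 0, i.e. changes one component's Grundy value g to g ⊕ X where X is the current total.
Heap A: need g' = 1⊕3 = 2. Options: 25−1→G=0, 25−3→G=2, 25−5→G=2, 25−6→G=3, 25−9→G=0. Hits: 2.
Heap B: need g' = 2⊕3 = 1. Options: 17−1→G=1, 17−2→G=0. Hits: 1.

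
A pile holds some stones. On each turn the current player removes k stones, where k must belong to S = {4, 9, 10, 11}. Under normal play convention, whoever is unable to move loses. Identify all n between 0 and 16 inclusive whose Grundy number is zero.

G(0) = 0
G(1) = mex{} = 0
G(2) = mex{} = 0
G(3) = mex{} = 0
G(4) = mex{0} = 1
G(5) = mex{0} = 1
G(6) = mex{0} = 1
G(7) = mex{0} = 1
G(8) = mex{1} = 0
G(9) = mex{1,0} = 2
G(10) = mex{1,0,0} = 2
G(11) = mex{1,0,0,0} = 2
G(12) = mex{0,0,0,0} = 1
G(13) = mex{2,1,0,0} = 3
G(14) = mex{2,1,1,0} = 3
G(15) = mex{2,1,1,1} = 0
G(16) = mex{1,1,1,1} = 0
P-positions are exactly the n with G(n) = 0.

0, 1, 2, 3, 8, 15, 16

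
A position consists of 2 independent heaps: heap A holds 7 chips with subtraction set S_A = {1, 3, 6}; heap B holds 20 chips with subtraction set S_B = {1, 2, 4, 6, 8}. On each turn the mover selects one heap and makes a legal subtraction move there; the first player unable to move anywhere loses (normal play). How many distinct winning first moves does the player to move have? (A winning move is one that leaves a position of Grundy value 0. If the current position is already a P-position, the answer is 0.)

Heap A, S = {1, 3, 6}:
G(0) = 0
G(1) = mex{0} = 1
G(2) = mex{1} = 0
G(3) = mex{0,0} = 1
G(4) = mex{1,1} = 0
G(5) = mex{0,0} = 1
G(6) = mex{1,1,0} = 2
G(7) = mex{2,0,1} = 3
G_A(7) = 3.
Heap B, S = {1, 2, 4, 6, 8}:
G(0) = 0
G(1) = mex{0} = 1
G(2) = mex{1,0} = 2
G(3) = mex{2,1} = 0
G(4) = mex{0,2,0} = 1
G(5) = mex{1,0,1} = 2
G(6) = mex{2,1,2,0} = 3
G(7) = mex{3,2,0,1} = 4
G(8) = mex{4,3,1,2,0} = 5
G(9) = mex{5,4,2,0,1} = 3
G(10) = mex{3,5,3,1,2} = 0
G(11) = mex{0,3,4,2,0} = 1
G(12) = mex{1,0,5,3,1} = 2
G(13) = mex{2,1,3,4,2} = 0
G(14) = mex{0,2,0,5,3} = 1
G(15) = mex{1,0,1,3,4} = 2
G(16) = mex{2,1,2,0,5} = 3
G(17) = mex{3,2,0,1,3} = 4
G(18) = mex{4,3,1,2,0} = 5
G(19) = mex{5,4,2,0,1} = 3
G(20) = mex{3,5,3,1,2} = 0
G_B(20) = 0.
Combined Grundy value = 3 ⊕ 0 = 3.
A winning move leaves total XOR = 0, i.e. changes one component's Grundy value g to g ⊕ X where X is the current total.
Heap A: need g' = 3⊕3 = 0. Options: 7−1→G=2, 7−3→G=0, 7−6→G=1. Hits: 1.
Heap B: need g' = 0⊕3 = 3. Options: 20−1→G=3, 20−2→G=5, 20−4→G=3, 20−6→G=1, 20−8→G=2. Hits: 2.

3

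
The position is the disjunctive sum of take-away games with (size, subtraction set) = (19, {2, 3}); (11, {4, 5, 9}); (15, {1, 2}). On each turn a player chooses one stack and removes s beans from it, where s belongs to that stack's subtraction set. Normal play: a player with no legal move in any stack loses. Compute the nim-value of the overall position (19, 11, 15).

Stack A, S = {2, 3}:
n :  0  1  2  3  4  5  6  7  8  9 10 11 12 13 14 15 16 17 18 19
G :  0  0  1  1  2  0  0  1  1  2  0  0  1  1  2  0  0  1  1  2
G_A(19) = 2.
Stack B, S = {4, 5, 9}:
G(0) = 0
G(1) = mex{} = 0
G(2) = mex{} = 0
G(3) = mex{} = 0
G(4) = mex{0} = 1
G(5) = mex{0,0} = 1
G(6) = mex{0,0} = 1
G(7) = mex{0,0} = 1
G(8) = mex{1,0} = 2
G(9) = mex{1,1,0} = 2
G(10) = mex{1,1,0} = 2
G(11) = mex{1,1,0} = 2
G_B(11) = 2.
Stack C, S = {1, 2}:
G(0) = 0
G(1) = mex{0} = 1
G(2) = mex{1,0} = 2
G(3) = mex{2,1} = 0
G(4) = mex{0,2} = 1
G(5) = mex{1,0} = 2
G(6) = mex{2,1} = 0
G(7) = mex{0,2} = 1
G(8) = mex{1,0} = 2
G(9) = mex{2,1} = 0
G(10) = mex{0,2} = 1
G(11) = mex{1,0} = 2
G(12) = mex{2,1} = 0
G(13) = mex{0,2} = 1
G(14) = mex{1,0} = 2
G(15) = mex{2,1} = 0
G_C(15) = 0.
Combined Grundy value = 2 ⊕ 2 ⊕ 0 = 0.

0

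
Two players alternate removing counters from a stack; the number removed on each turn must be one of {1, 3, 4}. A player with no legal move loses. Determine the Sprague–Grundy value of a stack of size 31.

1

G(0) = 0
G(1) = mex{0} = 1
G(2) = mex{1} = 0
G(3) = mex{0,0} = 1
G(4) = mex{1,1,0} = 2
G(5) = mex{2,0,1} = 3
G(6) = mex{3,1,0} = 2
G(7) = mex{2,2,1} = 0
G(8) = mex{0,3,2} = 1
G(9) = mex{1,2,3} = 0
G(10) = mex{0,0,2} = 1
G(11) = mex{1,1,0} = 2
G(12) = mex{2,0,1} = 3
G(13) = mex{3,1,0} = 2
G(14) = mex{2,2,1} = 0
G(15) = mex{0,3,2} = 1
G(16) = mex{1,2,3} = 0
G(17) = mex{0,0,2} = 1
G(18) = mex{1,1,0} = 2
G(19) = mex{2,0,1} = 3
G(20) = mex{3,1,0} = 2
G(21) = mex{2,2,1} = 0
G(22) = mex{0,3,2} = 1
G(23) = mex{1,2,3} = 0
G(24) = mex{0,0,2} = 1
G(25) = mex{1,1,0} = 2
G(26) = mex{2,0,1} = 3
G(27) = mex{3,1,0} = 2
G(28) = mex{2,2,1} = 0
G(29) = mex{0,3,2} = 1
G(30) = mex{1,2,3} = 0
G(31) = mex{0,0,2} = 1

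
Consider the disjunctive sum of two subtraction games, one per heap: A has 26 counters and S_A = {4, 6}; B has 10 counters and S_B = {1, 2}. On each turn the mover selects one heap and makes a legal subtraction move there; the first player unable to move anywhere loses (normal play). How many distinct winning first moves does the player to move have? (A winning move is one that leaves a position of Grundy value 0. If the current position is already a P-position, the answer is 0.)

Heap A, S = {4, 6}:
n :  0  1  2  3  4  5  6  7  8  9 10 11 12 13 14 15 16 17 18 19 20 21 22 23 24 25 26
G :  0  0  0  0  1  1  1  1  2  2  0  0  0  0  1  1  1  1  2  2  0  0  0  0  1  1  1
G_A(26) = 1.
Heap B, S = {1, 2}:
n :  0  1  2  3  4  5  6  7  8  9 10
G :  0  1  2  0  1  2  0  1  2  0  1
G_B(10) = 1.
Combined Grundy value = 1 ⊕ 1 = 0.
A winning move leaves total XOR = 0, i.e. changes one component's Grundy value g to g ⊕ X where X is the current total.
Heap A: target g' = 1⊕0 = 1, but every legal move changes the Grundy value (mex property), so 0 moves.
Heap B: target g' = 1⊕0 = 1, but every legal move changes the Grundy value (mex property), so 0 moves.

0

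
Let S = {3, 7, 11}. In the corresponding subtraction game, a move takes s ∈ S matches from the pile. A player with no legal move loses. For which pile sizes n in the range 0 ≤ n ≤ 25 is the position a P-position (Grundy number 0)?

G(0) = 0
G(1) = mex{} = 0
G(2) = mex{} = 0
G(3) = mex{0} = 1
G(4) = mex{0} = 1
G(5) = mex{0} = 1
G(6) = mex{1} = 0
G(7) = mex{1,0} = 2
G(8) = mex{1,0} = 2
G(9) = mex{0,0} = 1
G(10) = mex{2,1} = 0
G(11) = mex{2,1,0} = 3
G(12) = mex{1,1,0} = 2
G(13) = mex{0,0,0} = 1
G(14) = mex{3,2,1} = 0
G(15) = mex{2,2,1} = 0
G(16) = mex{1,1,1} = 0
G(17) = mex{0,0,0} = 1
G(18) = mex{0,3,2} = 1
G(19) = mex{0,2,2} = 1
G(20) = mex{1,1,1} = 0
G(21) = mex{1,0,0} = 2
G(22) = mex{1,0,3} = 2
G(23) = mex{0,0,2} = 1
G(24) = mex{2,1,1} = 0
G(25) = mex{2,1,0} = 3
P-positions are exactly the n with G(n) = 0.

0, 1, 2, 6, 10, 14, 15, 16, 20, 24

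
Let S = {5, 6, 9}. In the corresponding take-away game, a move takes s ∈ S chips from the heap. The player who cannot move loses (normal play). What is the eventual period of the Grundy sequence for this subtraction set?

14

G(0) = 0
G(1) = mex{} = 0
G(2) = mex{} = 0
G(3) = mex{} = 0
G(4) = mex{} = 0
G(5) = mex{0} = 1
G(6) = mex{0,0} = 1
G(7) = mex{0,0} = 1
G(8) = mex{0,0} = 1
G(9) = mex{0,0,0} = 1
G(10) = mex{1,0,0} = 2
G(11) = mex{1,1,0} = 2
G(12) = mex{1,1,0} = 2
G(13) = mex{1,1,0} = 2
G(14) = mex{1,1,1} = 0
G(15) = mex{2,1,1} = 0
G(16) = mex{2,2,1} = 0
G(17) = mex{2,2,1} = 0
G(18) = mex{2,2,1} = 0
G(19) = mex{0,2,2} = 1
G(20) = mex{0,0,2} = 1
G(21) = mex{0,0,2} = 1
G(22) = mex{0,0,2} = 1
G(23) = mex{0,0,0} = 1
G(24) = mex{1,0,0} = 2
G(25) = mex{1,1,0} = 2
G(26) = mex{1,1,0} = 2
G(27) = mex{1,1,0} = 2
G(28) = mex{1,1,1} = 0
G(29) = mex{2,1,1} = 0
G(n+14) = G(n) holds for n = 0,…,8 (a full window of length max(S) = 9), so the sequence is purely periodic with period 14.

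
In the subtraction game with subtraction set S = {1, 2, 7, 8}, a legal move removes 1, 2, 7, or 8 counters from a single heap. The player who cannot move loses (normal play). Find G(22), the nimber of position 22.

G(0) = 0
G(1) = mex{0} = 1
G(2) = mex{1,0} = 2
G(3) = mex{2,1} = 0
G(4) = mex{0,2} = 1
G(5) = mex{1,0} = 2
G(6) = mex{2,1} = 0
G(7) = mex{0,2,0} = 1
G(8) = mex{1,0,1,0} = 2
G(9) = mex{2,1,2,1} = 0
G(10) = mex{0,2,0,2} = 1
G(11) = mex{1,0,1,0} = 2
G(12) = mex{2,1,2,1} = 0
G(13) = mex{0,2,0,2} = 1
G(14) = mex{1,0,1,0} = 2
G(15) = mex{2,1,2,1} = 0
G(16) = mex{0,2,0,2} = 1
G(17) = mex{1,0,1,0} = 2
G(18) = mex{2,1,2,1} = 0
G(19) = mex{0,2,0,2} = 1
G(20) = mex{1,0,1,0} = 2
G(21) = mex{2,1,2,1} = 0
G(22) = mex{0,2,0,2} = 1

1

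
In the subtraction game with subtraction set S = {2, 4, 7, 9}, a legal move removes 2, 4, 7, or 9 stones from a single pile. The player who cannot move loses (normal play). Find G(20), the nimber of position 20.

G(0) = 0
G(1) = mex{} = 0
G(2) = mex{0} = 1
G(3) = mex{0} = 1
G(4) = mex{1,0} = 2
G(5) = mex{1,0} = 2
G(6) = mex{2,1} = 0
G(7) = mex{2,1,0} = 3
G(8) = mex{0,2,0} = 1
G(9) = mex{3,2,1,0} = 4
G(10) = mex{1,0,1,0} = 2
G(11) = mex{4,3,2,1} = 0
G(12) = mex{2,1,2,1} = 0
G(13) = mex{0,4,0,2} = 1
G(14) = mex{0,2,3,2} = 1
G(15) = mex{1,0,1,0} = 2
G(16) = mex{1,0,4,3} = 2
G(17) = mex{2,1,2,1} = 0
G(18) = mex{2,1,0,4} = 3
G(19) = mex{0,2,0,2} = 1
G(20) = mex{3,2,1,0} = 4

4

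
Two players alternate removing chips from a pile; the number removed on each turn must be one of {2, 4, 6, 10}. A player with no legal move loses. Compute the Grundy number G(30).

3

G(0) = 0
G(1) = mex{} = 0
G(2) = mex{0} = 1
G(3) = mex{0} = 1
G(4) = mex{1,0} = 2
G(5) = mex{1,0} = 2
G(6) = mex{2,1,0} = 3
G(7) = mex{2,1,0} = 3
G(8) = mex{3,2,1} = 0
G(9) = mex{3,2,1} = 0
G(10) = mex{0,3,2,0} = 1
G(11) = mex{0,3,2,0} = 1
G(12) = mex{1,0,3,1} = 2
G(13) = mex{1,0,3,1} = 2
G(14) = mex{2,1,0,2} = 3
G(15) = mex{2,1,0,2} = 3
G(16) = mex{3,2,1,3} = 0
G(17) = mex{3,2,1,3} = 0
G(18) = mex{0,3,2,0} = 1
G(19) = mex{0,3,2,0} = 1
G(20) = mex{1,0,3,1} = 2
G(21) = mex{1,0,3,1} = 2
G(22) = mex{2,1,0,2} = 3
G(23) = mex{2,1,0,2} = 3
G(24) = mex{3,2,1,3} = 0
G(25) = mex{3,2,1,3} = 0
G(26) = mex{0,3,2,0} = 1
G(27) = mex{0,3,2,0} = 1
G(28) = mex{1,0,3,1} = 2
G(29) = mex{1,0,3,1} = 2
G(30) = mex{2,1,0,2} = 3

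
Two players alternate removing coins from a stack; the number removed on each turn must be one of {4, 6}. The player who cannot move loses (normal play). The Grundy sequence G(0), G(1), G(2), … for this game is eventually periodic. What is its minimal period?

G(0) = 0
G(1) = mex{} = 0
G(2) = mex{} = 0
G(3) = mex{} = 0
G(4) = mex{0} = 1
G(5) = mex{0} = 1
G(6) = mex{0,0} = 1
G(7) = mex{0,0} = 1
G(8) = mex{1,0} = 2
G(9) = mex{1,0} = 2
G(10) = mex{1,1} = 0
G(11) = mex{1,1} = 0
G(12) = mex{2,1} = 0
G(13) = mex{2,1} = 0
G(14) = mex{0,2} = 1
G(15) = mex{0,2} = 1
G(16) = mex{0,0} = 1
G(17) = mex{0,0} = 1
G(18) = mex{1,0} = 2
G(19) = mex{1,0} = 2
G(20) = mex{1,1} = 0
G(21) = mex{1,1} = 0
G(n+10) = G(n) holds for n = 0,…,5 (a full window of length max(S) = 6), so the sequence is purely periodic with period 10.

10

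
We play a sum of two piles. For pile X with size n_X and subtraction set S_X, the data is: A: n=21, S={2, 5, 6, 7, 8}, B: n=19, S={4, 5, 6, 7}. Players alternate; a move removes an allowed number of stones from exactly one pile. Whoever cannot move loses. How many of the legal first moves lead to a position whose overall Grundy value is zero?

Pile A, S = {2, 5, 6, 7, 8}:
G(0) = 0
G(1) = mex{} = 0
G(2) = mex{0} = 1
G(3) = mex{0} = 1
G(4) = mex{1} = 0
G(5) = mex{1,0} = 2
G(6) = mex{0,0,0} = 1
G(7) = mex{2,1,0,0} = 3
G(8) = mex{1,1,1,0,0} = 2
G(9) = mex{3,0,1,1,0} = 2
G(10) = mex{2,2,0,1,1} = 3
G(11) = mex{2,1,2,0,1} = 3
G(12) = mex{3,3,1,2,0} = 4
G(13) = mex{3,2,3,1,2} = 0
G(14) = mex{4,2,2,3,1} = 0
G(15) = mex{0,3,2,2,3} = 1
G(16) = mex{0,3,3,2,2} = 1
G(17) = mex{1,4,3,3,2} = 0
G(18) = mex{1,0,4,3,3} = 2
G(19) = mex{0,0,0,4,3} = 1
G(20) = mex{2,1,0,0,4} = 3
G(21) = mex{1,1,1,0,0} = 2
G_A(21) = 2.
Pile B, S = {4, 5, 6, 7}:
G(0) = 0
G(1) = mex{} = 0
G(2) = mex{} = 0
G(3) = mex{} = 0
G(4) = mex{0} = 1
G(5) = mex{0,0} = 1
G(6) = mex{0,0,0} = 1
G(7) = mex{0,0,0,0} = 1
G(8) = mex{1,0,0,0} = 2
G(9) = mex{1,1,0,0} = 2
G(10) = mex{1,1,1,0} = 2
G(11) = mex{1,1,1,1} = 0
G(12) = mex{2,1,1,1} = 0
G(13) = mex{2,2,1,1} = 0
G(14) = mex{2,2,2,1} = 0
G(15) = mex{0,2,2,2} = 1
G(16) = mex{0,0,2,2} = 1
G(17) = mex{0,0,0,2} = 1
G(18) = mex{0,0,0,0} = 1
G(19) = mex{1,0,0,0} = 2
G_B(19) = 2.
Combined Grundy value = 2 ⊕ 2 = 0.
A winning move leaves total XOR = 0, i.e. changes one component's Grundy value g to g ⊕ X where X is the current total.
Pile A: target g' = 2⊕0 = 2, but every legal move changes the Grundy value (mex property), so 0 moves.
Pile B: target g' = 2⊕0 = 2, but every legal move changes the Grundy value (mex property), so 0 moves.

0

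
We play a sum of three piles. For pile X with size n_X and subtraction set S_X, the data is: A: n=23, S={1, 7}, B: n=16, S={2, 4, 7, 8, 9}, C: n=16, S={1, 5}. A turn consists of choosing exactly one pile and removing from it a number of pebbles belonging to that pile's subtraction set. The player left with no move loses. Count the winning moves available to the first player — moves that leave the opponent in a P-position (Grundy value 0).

2

Pile A, S = {1, 7}:
G(0) = 0
G(1) = mex{0} = 1
G(2) = mex{1} = 0
G(3) = mex{0} = 1
G(4) = mex{1} = 0
G(5) = mex{0} = 1
G(6) = mex{1} = 0
G(7) = mex{0,0} = 1
G(8) = mex{1,1} = 0
G(9) = mex{0,0} = 1
G(10) = mex{1,1} = 0
G(11) = mex{0,0} = 1
G(12) = mex{1,1} = 0
G(13) = mex{0,0} = 1
G(14) = mex{1,1} = 0
G(15) = mex{0,0} = 1
G(16) = mex{1,1} = 0
G(17) = mex{0,0} = 1
G(18) = mex{1,1} = 0
G(19) = mex{0,0} = 1
G(20) = mex{1,1} = 0
G(21) = mex{0,0} = 1
G(22) = mex{1,1} = 0
G(23) = mex{0,0} = 1
G_A(23) = 1.
Pile B, S = {2, 4, 7, 8, 9}:
n :  0  1  2  3  4  5  6  7  8  9 10 11 12 13 14 15 16
G :  0  0  1  1  2  2  0  3  1  4  2  0  0  1  1  2  2
G_B(16) = 2.
Pile C, S = {1, 5}:
G(0) = 0
G(1) = mex{0} = 1
G(2) = mex{1} = 0
G(3) = mex{0} = 1
G(4) = mex{1} = 0
G(5) = mex{0,0} = 1
G(6) = mex{1,1} = 0
G(7) = mex{0,0} = 1
G(8) = mex{1,1} = 0
G(9) = mex{0,0} = 1
G(10) = mex{1,1} = 0
G(11) = mex{0,0} = 1
G(12) = mex{1,1} = 0
G(13) = mex{0,0} = 1
G(14) = mex{1,1} = 0
G(15) = mex{0,0} = 1
G(16) = mex{1,1} = 0
G_C(16) = 0.
Combined Grundy value = 1 ⊕ 2 ⊕ 0 = 3.
A winning move leaves total XOR = 0, i.e. changes one component's Grundy value g to g ⊕ X where X is the current total.
Pile A: need g' = 1⊕3 = 2. Options: 23−1→G=0, 23−7→G=0. Hits: 0.
Pile B: need g' = 2⊕3 = 1. Options: 16−2→G=1, 16−4→G=0, 16−7→G=4, 16−8→G=1, 16−9→G=3. Hits: 2.
Pile C: need g' = 0⊕3 = 3. Options: 16−1→G=1, 16−5→G=1. Hits: 0.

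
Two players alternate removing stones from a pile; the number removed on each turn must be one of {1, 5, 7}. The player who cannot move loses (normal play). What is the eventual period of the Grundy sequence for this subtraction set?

n :  0  1  2  3  4  5  6  7  8  9 10 11 12 13 14
G :  0  1  0  1  0  1  0  1  0  1  0  1  0  1  0
G(n+2) = G(n) holds for n = 0,…,6 (a full window of length max(S) = 7), so the sequence is purely periodic with period 2.

2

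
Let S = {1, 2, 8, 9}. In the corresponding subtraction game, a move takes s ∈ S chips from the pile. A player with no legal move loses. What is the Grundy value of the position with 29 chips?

3

n :  0  1  2  3  4  5  6  7  8  9 10 11 12 13 14 15 16 17 18 19 20 21 22 23 24 25 26 27 28 29
G :  0  1  2  0  1  2  0  1  2  3  0  1  2  0  1  2  0  1  2  3  0  1  2  0  1  2  0  1  2  3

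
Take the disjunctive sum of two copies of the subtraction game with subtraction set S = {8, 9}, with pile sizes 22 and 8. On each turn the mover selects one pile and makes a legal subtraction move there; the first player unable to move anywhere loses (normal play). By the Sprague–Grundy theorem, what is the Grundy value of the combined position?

All piles use S = {8, 9}:
G(0) = 0
G(1) = mex{} = 0
G(2) = mex{} = 0
G(3) = mex{} = 0
G(4) = mex{} = 0
G(5) = mex{} = 0
G(6) = mex{} = 0
G(7) = mex{} = 0
G(8) = mex{0} = 1
G(9) = mex{0,0} = 1
G(10) = mex{0,0} = 1
G(11) = mex{0,0} = 1
G(12) = mex{0,0} = 1
G(13) = mex{0,0} = 1
G(14) = mex{0,0} = 1
G(15) = mex{0,0} = 1
G(16) = mex{1,0} = 2
G(17) = mex{1,1} = 0
G(18) = mex{1,1} = 0
G(19) = mex{1,1} = 0
G(20) = mex{1,1} = 0
G(21) = mex{1,1} = 0
G(22) = mex{1,1} = 0
Pile A: G(22) = 0.
Pile B: G(8) = 1.
Combined Grundy value = 0 ⊕ 1 = 1.

1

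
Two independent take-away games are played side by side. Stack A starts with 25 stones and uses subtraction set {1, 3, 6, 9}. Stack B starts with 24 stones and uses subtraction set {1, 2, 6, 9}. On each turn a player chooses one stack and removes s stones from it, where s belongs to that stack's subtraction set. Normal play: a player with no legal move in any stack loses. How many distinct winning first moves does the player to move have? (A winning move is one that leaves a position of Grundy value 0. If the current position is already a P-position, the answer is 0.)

Stack A, S = {1, 3, 6, 9}:
G(0) = 0
G(1) = mex{0} = 1
G(2) = mex{1} = 0
G(3) = mex{0,0} = 1
G(4) = mex{1,1} = 0
G(5) = mex{0,0} = 1
G(6) = mex{1,1,0} = 2
G(7) = mex{2,0,1} = 3
G(8) = mex{3,1,0} = 2
G(9) = mex{2,2,1,0} = 3
G(10) = mex{3,3,0,1} = 2
G(11) = mex{2,2,1,0} = 3
G(12) = mex{3,3,2,1} = 0
G(13) = mex{0,2,3,0} = 1
G(14) = mex{1,3,2,1} = 0
G(15) = mex{0,0,3,2} = 1
G(16) = mex{1,1,2,3} = 0
G(17) = mex{0,0,3,2} = 1
G(18) = mex{1,1,0,3} = 2
G(19) = mex{2,0,1,2} = 3
G(20) = mex{3,1,0,3} = 2
G(21) = mex{2,2,1,0} = 3
G(22) = mex{3,3,0,1} = 2
G(23) = mex{2,2,1,0} = 3
G(24) = mex{3,3,2,1} = 0
G(25) = mex{0,2,3,0} = 1
G_A(25) = 1.
Stack B, S = {1, 2, 6, 9}:
n :  0  1  2  3  4  5  6  7  8  9 10 11 12 13 14 15 16 17 18 19 20 21 22 23 24
G :  0  1  2  0  1  2  3  0  1  2  0  1  2  3  0  1  2  0  1  2  3  0  1  2  0
G_B(24) = 0.
Combined Grundy value = 1 ⊕ 0 = 1.
A winning move leaves total XOR = 0, i.e. changes one component's Grundy value g to g ⊕ X where X is the current total.
Stack A: need g' = 1⊕1 = 0. Options: 25−1→G=0, 25−3→G=2, 25−6→G=3, 25−9→G=0. Hits: 2.
Stack B: need g' = 0⊕1 = 1. Options: 24−1→G=2, 24−2→G=1, 24−6→G=1, 24−9→G=1. Hits: 3.

5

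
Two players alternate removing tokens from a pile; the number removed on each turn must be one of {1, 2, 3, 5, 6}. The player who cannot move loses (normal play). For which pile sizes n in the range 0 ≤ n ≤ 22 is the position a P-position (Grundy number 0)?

0, 4, 8, 12, 16, 20

G(0) = 0
G(1) = mex{0} = 1
G(2) = mex{1,0} = 2
G(3) = mex{2,1,0} = 3
G(4) = mex{3,2,1} = 0
G(5) = mex{0,3,2,0} = 1
G(6) = mex{1,0,3,1,0} = 2
G(7) = mex{2,1,0,2,1} = 3
G(8) = mex{3,2,1,3,2} = 0
G(9) = mex{0,3,2,0,3} = 1
G(10) = mex{1,0,3,1,0} = 2
G(11) = mex{2,1,0,2,1} = 3
G(12) = mex{3,2,1,3,2} = 0
G(13) = mex{0,3,2,0,3} = 1
G(14) = mex{1,0,3,1,0} = 2
G(15) = mex{2,1,0,2,1} = 3
G(16) = mex{3,2,1,3,2} = 0
G(17) = mex{0,3,2,0,3} = 1
G(18) = mex{1,0,3,1,0} = 2
G(19) = mex{2,1,0,2,1} = 3
G(20) = mex{3,2,1,3,2} = 0
G(21) = mex{0,3,2,0,3} = 1
G(22) = mex{1,0,3,1,0} = 2
P-positions are exactly the n with G(n) = 0.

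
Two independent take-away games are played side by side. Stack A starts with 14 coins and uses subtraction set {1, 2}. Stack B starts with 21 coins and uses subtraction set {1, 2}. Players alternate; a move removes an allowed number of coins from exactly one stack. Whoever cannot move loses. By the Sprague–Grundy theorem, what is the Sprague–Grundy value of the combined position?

Stack A, S = {1, 2}:
G(0) = 0
G(1) = mex{0} = 1
G(2) = mex{1,0} = 2
G(3) = mex{2,1} = 0
G(4) = mex{0,2} = 1
G(5) = mex{1,0} = 2
G(6) = mex{2,1} = 0
G(7) = mex{0,2} = 1
G(8) = mex{1,0} = 2
G(9) = mex{2,1} = 0
G(10) = mex{0,2} = 1
G(11) = mex{1,0} = 2
G(12) = mex{2,1} = 0
G(13) = mex{0,2} = 1
G(14) = mex{1,0} = 2
G_A(14) = 2.
Stack B, S = {1, 2}:
G(0) = 0
G(1) = mex{0} = 1
G(2) = mex{1,0} = 2
G(3) = mex{2,1} = 0
G(4) = mex{0,2} = 1
G(5) = mex{1,0} = 2
G(6) = mex{2,1} = 0
G(7) = mex{0,2} = 1
G(8) = mex{1,0} = 2
G(9) = mex{2,1} = 0
G(10) = mex{0,2} = 1
G(11) = mex{1,0} = 2
G(12) = mex{2,1} = 0
G(13) = mex{0,2} = 1
G(14) = mex{1,0} = 2
G(15) = mex{2,1} = 0
G(16) = mex{0,2} = 1
G(17) = mex{1,0} = 2
G(18) = mex{2,1} = 0
G(19) = mex{0,2} = 1
G(20) = mex{1,0} = 2
G(21) = mex{2,1} = 0
G_B(21) = 0.
Combined Grundy value = 2 ⊕ 0 = 2.

2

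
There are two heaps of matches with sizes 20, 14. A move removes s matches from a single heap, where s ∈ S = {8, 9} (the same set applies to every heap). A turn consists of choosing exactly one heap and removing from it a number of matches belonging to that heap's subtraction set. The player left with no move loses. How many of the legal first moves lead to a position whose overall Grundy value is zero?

All heaps use S = {8, 9}:
n :  0  1  2  3  4  5  6  7  8  9 10 11 12 13 14 15 16 17 18 19 20
G :  0  0  0  0  0  0  0  0  1  1  1  1  1  1  1  1  2  0  0  0  0
Heap A: G(20) = 0.
Heap B: G(14) = 1.
Combined Grundy value = 0 ⊕ 1 = 1.
A winning move leaves total XOR = 0, i.e. changes one component's Grundy value g to g ⊕ X where X is the current total.
Heap A: need g' = 0⊕1 = 1. Options: 20−8→G=1, 20−9→G=1. Hits: 2.
Heap B: need g' = 1⊕1 = 0. Options: 14−8→G=0, 14−9→G=0. Hits: 2.

4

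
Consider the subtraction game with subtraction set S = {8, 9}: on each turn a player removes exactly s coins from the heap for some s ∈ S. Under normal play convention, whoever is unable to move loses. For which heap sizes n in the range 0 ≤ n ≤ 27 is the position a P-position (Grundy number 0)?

0, 1, 2, 3, 4, 5, 6, 7, 17, 18, 19, 20, 21, 22, 23, 24

G(0) = 0
G(1) = mex{} = 0
G(2) = mex{} = 0
G(3) = mex{} = 0
G(4) = mex{} = 0
G(5) = mex{} = 0
G(6) = mex{} = 0
G(7) = mex{} = 0
G(8) = mex{0} = 1
G(9) = mex{0,0} = 1
G(10) = mex{0,0} = 1
G(11) = mex{0,0} = 1
G(12) = mex{0,0} = 1
G(13) = mex{0,0} = 1
G(14) = mex{0,0} = 1
G(15) = mex{0,0} = 1
G(16) = mex{1,0} = 2
G(17) = mex{1,1} = 0
G(18) = mex{1,1} = 0
G(19) = mex{1,1} = 0
G(20) = mex{1,1} = 0
G(21) = mex{1,1} = 0
G(22) = mex{1,1} = 0
G(23) = mex{1,1} = 0
G(24) = mex{2,1} = 0
G(25) = mex{0,2} = 1
G(26) = mex{0,0} = 1
G(27) = mex{0,0} = 1
P-positions are exactly the n with G(n) = 0.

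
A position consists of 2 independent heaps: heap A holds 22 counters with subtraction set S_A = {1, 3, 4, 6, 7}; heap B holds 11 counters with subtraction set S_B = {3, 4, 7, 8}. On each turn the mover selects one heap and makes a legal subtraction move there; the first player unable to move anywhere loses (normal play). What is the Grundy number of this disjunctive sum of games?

Heap A, S = {1, 3, 4, 6, 7}:
G(0) = 0
G(1) = mex{0} = 1
G(2) = mex{1} = 0
G(3) = mex{0,0} = 1
G(4) = mex{1,1,0} = 2
G(5) = mex{2,0,1} = 3
G(6) = mex{3,1,0,0} = 2
G(7) = mex{2,2,1,1,0} = 3
G(8) = mex{3,3,2,0,1} = 4
G(9) = mex{4,2,3,1,0} = 5
G(10) = mex{5,3,2,2,1} = 0
G(11) = mex{0,4,3,3,2} = 1
G(12) = mex{1,5,4,2,3} = 0
G(13) = mex{0,0,5,3,2} = 1
G(14) = mex{1,1,0,4,3} = 2
G(15) = mex{2,0,1,5,4} = 3
G(16) = mex{3,1,0,0,5} = 2
G(17) = mex{2,2,1,1,0} = 3
G(18) = mex{3,3,2,0,1} = 4
G(19) = mex{4,2,3,1,0} = 5
G(20) = mex{5,3,2,2,1} = 0
G(21) = mex{0,4,3,3,2} = 1
G(22) = mex{1,5,4,2,3} = 0
G_A(22) = 0.
Heap B, S = {3, 4, 7, 8}:
G(0) = 0
G(1) = mex{} = 0
G(2) = mex{} = 0
G(3) = mex{0} = 1
G(4) = mex{0,0} = 1
G(5) = mex{0,0} = 1
G(6) = mex{1,0} = 2
G(7) = mex{1,1,0} = 2
G(8) = mex{1,1,0,0} = 2
G(9) = mex{2,1,0,0} = 3
G(10) = mex{2,2,1,0} = 3
G(11) = mex{2,2,1,1} = 0
G_B(11) = 0.
Combined Grundy value = 0 ⊕ 0 = 0.

0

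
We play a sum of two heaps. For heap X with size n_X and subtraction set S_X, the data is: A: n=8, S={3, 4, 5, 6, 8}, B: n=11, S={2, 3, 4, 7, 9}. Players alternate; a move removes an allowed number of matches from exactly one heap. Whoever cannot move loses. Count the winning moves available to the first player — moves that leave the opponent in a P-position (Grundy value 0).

Heap A, S = {3, 4, 5, 6, 8}:
n : 0 1 2 3 4 5 6 7 8
G : 0 0 0 1 1 1 2 2 2
G_A(8) = 2.
Heap B, S = {2, 3, 4, 7, 9}:
G(0) = 0
G(1) = mex{} = 0
G(2) = mex{0} = 1
G(3) = mex{0,0} = 1
G(4) = mex{1,0,0} = 2
G(5) = mex{1,1,0} = 2
G(6) = mex{2,1,1} = 0
G(7) = mex{2,2,1,0} = 3
G(8) = mex{0,2,2,0} = 1
G(9) = mex{3,0,2,1,0} = 4
G(10) = mex{1,3,0,1,0} = 2
G(11) = mex{4,1,3,2,1} = 0
G_B(11) = 0.
Combined Grundy value = 2 ⊕ 0 = 2.
A winning move leaves total XOR = 0, i.e. changes one component's Grundy value g to g ⊕ X where X is the current total.
Heap A: need g' = 2⊕2 = 0. Options: 8−3→G=1, 8−4→G=1, 8−5→G=1, 8−6→G=0, 8−8→G=0. Hits: 2.
Heap B: need g' = 0⊕2 = 2. Options: 11−2→G=4, 11−3→G=1, 11−4→G=3, 11−7→G=2, 11−9→G=1. Hits: 1.

3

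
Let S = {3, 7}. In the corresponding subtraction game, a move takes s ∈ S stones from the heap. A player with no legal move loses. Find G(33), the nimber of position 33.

1

n :  0  1  2  3  4  5  6  7  8  9 10 11 12 13 14 15 16 17 18 19 20 21 22 23 24 25 26 27 28 29 30 31 32 33
G :  0  0  0  1  1  1  0  2  2  1  0  0  0  1  1  1  0  2  2  1  0  0  0  1  1  1  0  2  2  1  0  0  0  1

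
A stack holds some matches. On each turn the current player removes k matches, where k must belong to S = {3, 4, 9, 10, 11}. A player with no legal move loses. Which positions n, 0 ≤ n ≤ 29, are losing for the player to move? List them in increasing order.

G(0) = 0
G(1) = mex{} = 0
G(2) = mex{} = 0
G(3) = mex{0} = 1
G(4) = mex{0,0} = 1
G(5) = mex{0,0} = 1
G(6) = mex{1,0} = 2
G(7) = mex{1,1} = 0
G(8) = mex{1,1} = 0
G(9) = mex{2,1,0} = 3
G(10) = mex{0,2,0,0} = 1
G(11) = mex{0,0,0,0,0} = 1
G(12) = mex{3,0,1,0,0} = 2
G(13) = mex{1,3,1,1,0} = 2
G(14) = mex{1,1,1,1,1} = 0
G(15) = mex{2,1,2,1,1} = 0
G(16) = mex{2,2,0,2,1} = 3
G(17) = mex{0,2,0,0,2} = 1
G(18) = mex{0,0,3,0,0} = 1
G(19) = mex{3,0,1,3,0} = 2
G(20) = mex{1,3,1,1,3} = 0
G(21) = mex{1,1,2,1,1} = 0
G(22) = mex{2,1,2,2,1} = 0
G(23) = mex{0,2,0,2,2} = 1
G(24) = mex{0,0,0,0,2} = 1
G(25) = mex{0,0,3,0,0} = 1
G(26) = mex{1,0,1,3,0} = 2
G(27) = mex{1,1,1,1,3} = 0
G(28) = mex{1,1,2,1,1} = 0
G(29) = mex{2,1,0,2,1} = 3
P-positions are exactly the n with G(n) = 0.

0, 1, 2, 7, 8, 14, 15, 20, 21, 22, 27, 28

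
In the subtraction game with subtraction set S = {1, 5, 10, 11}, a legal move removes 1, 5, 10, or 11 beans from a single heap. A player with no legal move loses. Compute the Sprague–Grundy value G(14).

2

n :  0  1  2  3  4  5  6  7  8  9 10 11 12 13 14
G :  0  1  0  1  0  1  0  1  0  1  2  3  2  3  2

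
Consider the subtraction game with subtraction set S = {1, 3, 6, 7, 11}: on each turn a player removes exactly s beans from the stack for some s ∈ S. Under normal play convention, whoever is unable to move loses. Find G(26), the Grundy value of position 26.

n :  0  1  2  3  4  5  6  7  8  9 10 11 12 13 14 15 16 17 18 19 20 21 22 23 24 25 26
G :  0  1  0  1  0  1  2  3  2  3  2  3  0  1  0  1  0  1  2  3  2  3  2  3  0  1  0

0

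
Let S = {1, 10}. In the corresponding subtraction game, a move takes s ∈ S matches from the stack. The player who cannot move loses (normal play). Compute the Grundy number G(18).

1

G(0) = 0
G(1) = mex{0} = 1
G(2) = mex{1} = 0
G(3) = mex{0} = 1
G(4) = mex{1} = 0
G(5) = mex{0} = 1
G(6) = mex{1} = 0
G(7) = mex{0} = 1
G(8) = mex{1} = 0
G(9) = mex{0} = 1
G(10) = mex{1,0} = 2
G(11) = mex{2,1} = 0
G(12) = mex{0,0} = 1
G(13) = mex{1,1} = 0
G(14) = mex{0,0} = 1
G(15) = mex{1,1} = 0
G(16) = mex{0,0} = 1
G(17) = mex{1,1} = 0
G(18) = mex{0,0} = 1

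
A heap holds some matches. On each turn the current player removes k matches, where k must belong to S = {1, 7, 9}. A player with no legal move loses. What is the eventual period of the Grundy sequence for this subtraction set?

2

G(0) = 0
G(1) = mex{0} = 1
G(2) = mex{1} = 0
G(3) = mex{0} = 1
G(4) = mex{1} = 0
G(5) = mex{0} = 1
G(6) = mex{1} = 0
G(7) = mex{0,0} = 1
G(8) = mex{1,1} = 0
G(9) = mex{0,0,0} = 1
G(10) = mex{1,1,1} = 0
G(11) = mex{0,0,0} = 1
G(12) = mex{1,1,1} = 0
G(13) = mex{0,0,0} = 1
G(14) = mex{1,1,1} = 0
G(n+2) = G(n) holds for n = 0,…,8 (a full window of length max(S) = 9), so the sequence is purely periodic with period 2.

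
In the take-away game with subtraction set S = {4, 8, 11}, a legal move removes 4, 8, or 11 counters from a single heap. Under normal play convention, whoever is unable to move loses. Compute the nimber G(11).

2

n :  0  1  2  3  4  5  6  7  8  9 10 11
G :  0  0  0  0  1  1  1  1  2  2  2  2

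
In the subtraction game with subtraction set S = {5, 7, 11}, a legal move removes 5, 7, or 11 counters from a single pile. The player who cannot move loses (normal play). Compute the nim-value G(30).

2

n :  0  1  2  3  4  5  6  7  8  9 10 11 12 13 14 15 16 17 18 19 20 21 22 23 24 25 26 27 28 29 30
G :  0  0  0  0  0  1  1  1  1  1  2  2  2  2  2  3  0  0  0  0  0  1  1  1  1  1  2  2  2  2  2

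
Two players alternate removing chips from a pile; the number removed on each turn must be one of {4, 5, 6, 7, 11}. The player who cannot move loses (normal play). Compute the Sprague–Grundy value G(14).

3

G(0) = 0
G(1) = mex{} = 0
G(2) = mex{} = 0
G(3) = mex{} = 0
G(4) = mex{0} = 1
G(5) = mex{0,0} = 1
G(6) = mex{0,0,0} = 1
G(7) = mex{0,0,0,0} = 1
G(8) = mex{1,0,0,0} = 2
G(9) = mex{1,1,0,0} = 2
G(10) = mex{1,1,1,0} = 2
G(11) = mex{1,1,1,1,0} = 2
G(12) = mex{2,1,1,1,0} = 3
G(13) = mex{2,2,1,1,0} = 3
G(14) = mex{2,2,2,1,0} = 3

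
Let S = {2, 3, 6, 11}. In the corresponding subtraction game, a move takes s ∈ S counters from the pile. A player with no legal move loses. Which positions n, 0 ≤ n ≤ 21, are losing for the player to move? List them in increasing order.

G(0) = 0
G(1) = mex{} = 0
G(2) = mex{0} = 1
G(3) = mex{0,0} = 1
G(4) = mex{1,0} = 2
G(5) = mex{1,1} = 0
G(6) = mex{2,1,0} = 3
G(7) = mex{0,2,0} = 1
G(8) = mex{3,0,1} = 2
G(9) = mex{1,3,1} = 0
G(10) = mex{2,1,2} = 0
G(11) = mex{0,2,0,0} = 1
G(12) = mex{0,0,3,0} = 1
G(13) = mex{1,0,1,1} = 2
G(14) = mex{1,1,2,1} = 0
G(15) = mex{2,1,0,2} = 3
G(16) = mex{0,2,0,0} = 1
G(17) = mex{3,0,1,3} = 2
G(18) = mex{1,3,1,1} = 0
G(19) = mex{2,1,2,2} = 0
G(20) = mex{0,2,0,0} = 1
G(21) = mex{0,0,3,0} = 1
P-positions are exactly the n with G(n) = 0.

0, 1, 5, 9, 10, 14, 18, 19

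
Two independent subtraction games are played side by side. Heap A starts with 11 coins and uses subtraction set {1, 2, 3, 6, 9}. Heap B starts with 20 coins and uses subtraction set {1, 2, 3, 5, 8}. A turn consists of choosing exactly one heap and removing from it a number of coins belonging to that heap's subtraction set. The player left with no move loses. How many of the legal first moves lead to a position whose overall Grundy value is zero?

2

Heap A, S = {1, 2, 3, 6, 9}:
n :  0  1  2  3  4  5  6  7  8  9 10 11
G :  0  1  2  3  0  1  2  3  0  1  2  3
G_A(11) = 3.
Heap B, S = {1, 2, 3, 5, 8}:
n :  0  1  2  3  4  5  6  7  8  9 10 11 12 13 14 15 16 17 18 19 20
G :  0  1  2  3  0  1  2  3  4  5  0  1  2  3  0  1  2  3  4  5  0
G_B(20) = 0.
Combined Grundy value = 3 ⊕ 0 = 3.
A winning move leaves total XOR = 0, i.e. changes one component's Grundy value g to g ⊕ X where X is the current total.
Heap A: need g' = 3⊕3 = 0. Options: 11−1→G=2, 11−2→G=1, 11−3→G=0, 11−6→G=1, 11−9→G=2. Hits: 1.
Heap B: need g' = 0⊕3 = 3. Options: 20−1→G=5, 20−2→G=4, 20−3→G=3, 20−5→G=1, 20−8→G=2. Hits: 1.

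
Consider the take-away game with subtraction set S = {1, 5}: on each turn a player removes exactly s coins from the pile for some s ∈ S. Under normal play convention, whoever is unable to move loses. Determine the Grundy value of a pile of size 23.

G(0) = 0
G(1) = mex{0} = 1
G(2) = mex{1} = 0
G(3) = mex{0} = 1
G(4) = mex{1} = 0
G(5) = mex{0,0} = 1
G(6) = mex{1,1} = 0
G(7) = mex{0,0} = 1
G(8) = mex{1,1} = 0
G(9) = mex{0,0} = 1
G(10) = mex{1,1} = 0
G(11) = mex{0,0} = 1
G(12) = mex{1,1} = 0
G(13) = mex{0,0} = 1
G(14) = mex{1,1} = 0
G(15) = mex{0,0} = 1
G(16) = mex{1,1} = 0
G(17) = mex{0,0} = 1
G(18) = mex{1,1} = 0
G(19) = mex{0,0} = 1
G(20) = mex{1,1} = 0
G(21) = mex{0,0} = 1
G(22) = mex{1,1} = 0
G(23) = mex{0,0} = 1

1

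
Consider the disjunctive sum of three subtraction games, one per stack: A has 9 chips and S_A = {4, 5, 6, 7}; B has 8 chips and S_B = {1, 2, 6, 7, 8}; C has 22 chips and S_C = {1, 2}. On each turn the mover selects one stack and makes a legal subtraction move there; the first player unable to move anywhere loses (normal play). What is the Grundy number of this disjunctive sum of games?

Stack A, S = {4, 5, 6, 7}:
n : 0 1 2 3 4 5 6 7 8 9
G : 0 0 0 0 1 1 1 1 2 2
G_A(9) = 2.
Stack B, S = {1, 2, 6, 7, 8}:
G(0) = 0
G(1) = mex{0} = 1
G(2) = mex{1,0} = 2
G(3) = mex{2,1} = 0
G(4) = mex{0,2} = 1
G(5) = mex{1,0} = 2
G(6) = mex{2,1,0} = 3
G(7) = mex{3,2,1,0} = 4
G(8) = mex{4,3,2,1,0} = 5
G_B(8) = 5.
Stack C, S = {1, 2}:
n :  0  1  2  3  4  5  6  7  8  9 10 11 12 13 14 15 16 17 18 19 20 21 22
G :  0  1  2  0  1  2  0  1  2  0  1  2  0  1  2  0  1  2  0  1  2  0  1
G_C(22) = 1.
Combined Grundy value = 2 ⊕ 5 ⊕ 1 = 6.

6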